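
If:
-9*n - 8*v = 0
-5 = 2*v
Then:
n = 20/9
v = -5/2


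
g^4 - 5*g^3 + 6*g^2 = g^2*(g - 3)*(g - 2)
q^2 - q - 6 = (q - 3)*(q + 2)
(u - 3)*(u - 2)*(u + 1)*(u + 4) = u^4 - 15*u^2 + 10*u + 24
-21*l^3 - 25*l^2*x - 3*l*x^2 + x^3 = (-7*l + x)*(l + x)*(3*l + x)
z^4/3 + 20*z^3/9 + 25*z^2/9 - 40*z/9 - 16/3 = (z/3 + 1)*(z - 4/3)*(z + 1)*(z + 4)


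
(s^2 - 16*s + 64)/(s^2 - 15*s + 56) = (s - 8)/(s - 7)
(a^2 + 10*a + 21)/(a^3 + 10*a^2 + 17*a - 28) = (a + 3)/(a^2 + 3*a - 4)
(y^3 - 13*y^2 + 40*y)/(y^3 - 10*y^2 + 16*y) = (y - 5)/(y - 2)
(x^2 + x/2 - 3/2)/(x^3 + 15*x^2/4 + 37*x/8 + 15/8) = 4*(x - 1)/(4*x^2 + 9*x + 5)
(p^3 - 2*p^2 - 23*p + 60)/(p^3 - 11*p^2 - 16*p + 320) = (p^2 - 7*p + 12)/(p^2 - 16*p + 64)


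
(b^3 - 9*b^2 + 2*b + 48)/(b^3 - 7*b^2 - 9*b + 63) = (b^2 - 6*b - 16)/(b^2 - 4*b - 21)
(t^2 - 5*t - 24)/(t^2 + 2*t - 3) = (t - 8)/(t - 1)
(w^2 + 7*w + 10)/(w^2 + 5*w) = (w + 2)/w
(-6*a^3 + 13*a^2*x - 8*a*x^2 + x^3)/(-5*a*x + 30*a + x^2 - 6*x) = (6*a^3 - 13*a^2*x + 8*a*x^2 - x^3)/(5*a*x - 30*a - x^2 + 6*x)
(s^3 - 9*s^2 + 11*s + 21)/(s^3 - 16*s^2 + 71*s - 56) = (s^2 - 2*s - 3)/(s^2 - 9*s + 8)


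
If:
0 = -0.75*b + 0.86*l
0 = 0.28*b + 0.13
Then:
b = -0.46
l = -0.40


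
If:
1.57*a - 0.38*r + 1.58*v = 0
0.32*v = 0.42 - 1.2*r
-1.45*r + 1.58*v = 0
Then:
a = -0.19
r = 0.28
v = 0.26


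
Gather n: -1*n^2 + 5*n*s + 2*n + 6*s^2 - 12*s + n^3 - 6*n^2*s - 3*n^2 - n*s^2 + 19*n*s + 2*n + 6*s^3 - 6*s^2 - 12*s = n^3 + n^2*(-6*s - 4) + n*(-s^2 + 24*s + 4) + 6*s^3 - 24*s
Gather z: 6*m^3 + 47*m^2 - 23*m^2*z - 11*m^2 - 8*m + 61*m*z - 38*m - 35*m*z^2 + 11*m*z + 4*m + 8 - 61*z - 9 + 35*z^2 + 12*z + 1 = 6*m^3 + 36*m^2 - 42*m + z^2*(35 - 35*m) + z*(-23*m^2 + 72*m - 49)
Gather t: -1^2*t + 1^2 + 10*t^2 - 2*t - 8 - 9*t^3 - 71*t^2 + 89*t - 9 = -9*t^3 - 61*t^2 + 86*t - 16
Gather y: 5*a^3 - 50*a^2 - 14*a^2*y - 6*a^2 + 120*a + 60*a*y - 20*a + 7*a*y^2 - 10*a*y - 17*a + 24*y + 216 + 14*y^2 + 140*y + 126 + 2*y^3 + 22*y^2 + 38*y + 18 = 5*a^3 - 56*a^2 + 83*a + 2*y^3 + y^2*(7*a + 36) + y*(-14*a^2 + 50*a + 202) + 360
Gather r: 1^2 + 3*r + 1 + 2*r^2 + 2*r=2*r^2 + 5*r + 2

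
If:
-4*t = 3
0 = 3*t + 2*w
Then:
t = -3/4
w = 9/8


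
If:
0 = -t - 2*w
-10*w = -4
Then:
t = -4/5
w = 2/5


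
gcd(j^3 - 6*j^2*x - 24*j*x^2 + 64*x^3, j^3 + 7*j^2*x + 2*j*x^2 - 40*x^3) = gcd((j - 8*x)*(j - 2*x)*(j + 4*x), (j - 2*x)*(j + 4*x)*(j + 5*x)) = -j^2 - 2*j*x + 8*x^2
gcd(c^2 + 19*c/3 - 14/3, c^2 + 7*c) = c + 7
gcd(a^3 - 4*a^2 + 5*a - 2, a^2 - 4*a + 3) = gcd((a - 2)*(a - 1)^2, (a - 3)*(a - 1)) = a - 1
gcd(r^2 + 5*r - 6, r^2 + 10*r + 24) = r + 6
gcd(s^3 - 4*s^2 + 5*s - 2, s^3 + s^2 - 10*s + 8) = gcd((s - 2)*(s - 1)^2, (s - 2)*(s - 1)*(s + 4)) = s^2 - 3*s + 2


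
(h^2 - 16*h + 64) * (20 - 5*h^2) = -5*h^4 + 80*h^3 - 300*h^2 - 320*h + 1280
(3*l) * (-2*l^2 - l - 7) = -6*l^3 - 3*l^2 - 21*l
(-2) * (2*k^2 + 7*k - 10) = -4*k^2 - 14*k + 20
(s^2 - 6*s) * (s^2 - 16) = s^4 - 6*s^3 - 16*s^2 + 96*s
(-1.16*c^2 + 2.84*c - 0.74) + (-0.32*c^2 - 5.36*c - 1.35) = -1.48*c^2 - 2.52*c - 2.09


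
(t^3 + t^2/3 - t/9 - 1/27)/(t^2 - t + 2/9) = (9*t^2 + 6*t + 1)/(3*(3*t - 2))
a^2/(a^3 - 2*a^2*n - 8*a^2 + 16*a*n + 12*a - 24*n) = a^2/(a^3 - 2*a^2*n - 8*a^2 + 16*a*n + 12*a - 24*n)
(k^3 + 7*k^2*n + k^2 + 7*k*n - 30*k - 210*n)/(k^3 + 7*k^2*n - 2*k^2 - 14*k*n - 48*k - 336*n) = (k - 5)/(k - 8)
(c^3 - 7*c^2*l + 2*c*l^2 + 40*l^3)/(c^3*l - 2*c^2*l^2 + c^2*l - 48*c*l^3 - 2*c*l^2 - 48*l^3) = (-c^3 + 7*c^2*l - 2*c*l^2 - 40*l^3)/(l*(-c^3 + 2*c^2*l - c^2 + 48*c*l^2 + 2*c*l + 48*l^2))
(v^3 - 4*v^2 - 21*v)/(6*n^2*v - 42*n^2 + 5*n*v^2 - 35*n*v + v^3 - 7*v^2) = v*(v + 3)/(6*n^2 + 5*n*v + v^2)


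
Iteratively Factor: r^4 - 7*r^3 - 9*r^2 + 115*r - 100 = (r - 5)*(r^3 - 2*r^2 - 19*r + 20) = (r - 5)*(r + 4)*(r^2 - 6*r + 5) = (r - 5)^2*(r + 4)*(r - 1)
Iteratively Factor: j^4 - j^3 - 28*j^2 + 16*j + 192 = (j + 4)*(j^3 - 5*j^2 - 8*j + 48) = (j + 3)*(j + 4)*(j^2 - 8*j + 16) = (j - 4)*(j + 3)*(j + 4)*(j - 4)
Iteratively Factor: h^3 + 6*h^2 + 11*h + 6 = (h + 1)*(h^2 + 5*h + 6) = (h + 1)*(h + 2)*(h + 3)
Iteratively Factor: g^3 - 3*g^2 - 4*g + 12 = (g + 2)*(g^2 - 5*g + 6) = (g - 3)*(g + 2)*(g - 2)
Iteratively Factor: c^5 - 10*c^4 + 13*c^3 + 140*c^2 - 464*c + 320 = (c - 4)*(c^4 - 6*c^3 - 11*c^2 + 96*c - 80) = (c - 4)^2*(c^3 - 2*c^2 - 19*c + 20) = (c - 4)^2*(c + 4)*(c^2 - 6*c + 5) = (c - 4)^2*(c - 1)*(c + 4)*(c - 5)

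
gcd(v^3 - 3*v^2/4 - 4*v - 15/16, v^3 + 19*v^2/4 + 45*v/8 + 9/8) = v^2 + 7*v/4 + 3/8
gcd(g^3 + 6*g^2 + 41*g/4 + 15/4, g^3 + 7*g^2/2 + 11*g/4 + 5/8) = g^2 + 3*g + 5/4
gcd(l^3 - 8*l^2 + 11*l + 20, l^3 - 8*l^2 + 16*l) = l - 4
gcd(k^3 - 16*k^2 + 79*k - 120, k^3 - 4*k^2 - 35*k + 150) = k - 5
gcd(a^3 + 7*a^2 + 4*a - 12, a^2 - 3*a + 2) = a - 1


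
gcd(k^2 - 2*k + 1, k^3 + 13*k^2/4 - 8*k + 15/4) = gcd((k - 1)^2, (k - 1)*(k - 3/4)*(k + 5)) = k - 1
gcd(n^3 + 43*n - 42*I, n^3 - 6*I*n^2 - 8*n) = 1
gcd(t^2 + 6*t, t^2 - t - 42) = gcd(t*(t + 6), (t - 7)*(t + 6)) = t + 6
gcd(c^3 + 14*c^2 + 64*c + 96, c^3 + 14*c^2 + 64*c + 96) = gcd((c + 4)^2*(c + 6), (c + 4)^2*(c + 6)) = c^3 + 14*c^2 + 64*c + 96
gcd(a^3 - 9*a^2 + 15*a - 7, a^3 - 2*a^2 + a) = a^2 - 2*a + 1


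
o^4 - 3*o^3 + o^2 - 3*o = o*(o - 3)*(o - I)*(o + I)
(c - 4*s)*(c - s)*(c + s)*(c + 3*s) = c^4 - c^3*s - 13*c^2*s^2 + c*s^3 + 12*s^4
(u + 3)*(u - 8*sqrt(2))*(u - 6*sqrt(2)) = u^3 - 14*sqrt(2)*u^2 + 3*u^2 - 42*sqrt(2)*u + 96*u + 288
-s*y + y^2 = y*(-s + y)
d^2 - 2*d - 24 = (d - 6)*(d + 4)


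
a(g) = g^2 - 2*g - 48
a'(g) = 2*g - 2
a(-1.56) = -42.45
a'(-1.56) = -5.12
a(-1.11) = -44.55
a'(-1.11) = -4.22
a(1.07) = -49.00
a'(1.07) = 0.14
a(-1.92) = -40.47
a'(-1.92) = -5.84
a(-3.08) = -32.35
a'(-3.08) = -8.16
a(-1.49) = -42.80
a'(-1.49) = -4.98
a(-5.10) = -11.79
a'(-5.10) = -12.20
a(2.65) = -46.28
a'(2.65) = 3.30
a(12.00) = 72.00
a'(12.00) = 22.00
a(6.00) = -24.00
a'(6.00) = 10.00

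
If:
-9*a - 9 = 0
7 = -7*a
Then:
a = -1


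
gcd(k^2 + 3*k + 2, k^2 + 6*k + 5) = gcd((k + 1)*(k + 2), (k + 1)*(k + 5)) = k + 1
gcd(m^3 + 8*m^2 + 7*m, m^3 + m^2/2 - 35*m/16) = m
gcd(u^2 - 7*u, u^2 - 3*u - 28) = u - 7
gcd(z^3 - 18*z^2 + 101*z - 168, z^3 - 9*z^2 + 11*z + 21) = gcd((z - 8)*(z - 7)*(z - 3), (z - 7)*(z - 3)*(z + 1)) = z^2 - 10*z + 21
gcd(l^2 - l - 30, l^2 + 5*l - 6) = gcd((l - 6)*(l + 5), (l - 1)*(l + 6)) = 1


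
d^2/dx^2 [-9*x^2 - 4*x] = -18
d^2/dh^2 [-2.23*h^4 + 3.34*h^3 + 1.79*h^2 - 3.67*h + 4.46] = -26.76*h^2 + 20.04*h + 3.58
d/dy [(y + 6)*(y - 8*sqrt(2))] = 2*y - 8*sqrt(2) + 6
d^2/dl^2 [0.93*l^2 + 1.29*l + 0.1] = 1.86000000000000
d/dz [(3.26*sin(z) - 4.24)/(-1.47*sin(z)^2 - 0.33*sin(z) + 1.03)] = (4.7922*sin(z)^2 - 12.4656*sin(z) + 1.9586)*cos(z)/(2.1609*sin(z)^4 + 0.9702*sin(z)^3 - 2.9193*sin(z)^2 - 0.6798*sin(z) + 1.0609)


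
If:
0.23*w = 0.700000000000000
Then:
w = 3.04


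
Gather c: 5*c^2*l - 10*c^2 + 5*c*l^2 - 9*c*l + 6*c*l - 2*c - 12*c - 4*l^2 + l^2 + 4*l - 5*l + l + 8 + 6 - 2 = c^2*(5*l - 10) + c*(5*l^2 - 3*l - 14) - 3*l^2 + 12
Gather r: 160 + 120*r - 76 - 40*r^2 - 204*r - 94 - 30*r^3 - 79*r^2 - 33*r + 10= -30*r^3 - 119*r^2 - 117*r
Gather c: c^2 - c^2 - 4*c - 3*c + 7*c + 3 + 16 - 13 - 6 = 0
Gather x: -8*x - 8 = -8*x - 8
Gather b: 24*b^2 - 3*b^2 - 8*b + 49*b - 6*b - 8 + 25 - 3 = 21*b^2 + 35*b + 14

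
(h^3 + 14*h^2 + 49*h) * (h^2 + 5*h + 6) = h^5 + 19*h^4 + 125*h^3 + 329*h^2 + 294*h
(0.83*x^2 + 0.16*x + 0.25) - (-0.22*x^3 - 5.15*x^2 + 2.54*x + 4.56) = 0.22*x^3 + 5.98*x^2 - 2.38*x - 4.31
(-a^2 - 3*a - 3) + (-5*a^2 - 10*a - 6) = -6*a^2 - 13*a - 9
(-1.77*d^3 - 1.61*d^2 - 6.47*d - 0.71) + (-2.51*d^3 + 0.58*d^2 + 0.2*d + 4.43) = -4.28*d^3 - 1.03*d^2 - 6.27*d + 3.72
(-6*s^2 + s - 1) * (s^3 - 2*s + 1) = -6*s^5 + s^4 + 11*s^3 - 8*s^2 + 3*s - 1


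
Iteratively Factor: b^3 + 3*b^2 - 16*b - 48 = (b + 4)*(b^2 - b - 12) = (b - 4)*(b + 4)*(b + 3)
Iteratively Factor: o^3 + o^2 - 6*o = (o)*(o^2 + o - 6) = o*(o - 2)*(o + 3)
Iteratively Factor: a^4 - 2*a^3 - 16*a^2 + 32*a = (a - 4)*(a^3 + 2*a^2 - 8*a) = a*(a - 4)*(a^2 + 2*a - 8) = a*(a - 4)*(a + 4)*(a - 2)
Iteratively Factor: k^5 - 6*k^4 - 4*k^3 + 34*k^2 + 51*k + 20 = (k + 1)*(k^4 - 7*k^3 + 3*k^2 + 31*k + 20) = (k - 4)*(k + 1)*(k^3 - 3*k^2 - 9*k - 5) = (k - 4)*(k + 1)^2*(k^2 - 4*k - 5) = (k - 4)*(k + 1)^3*(k - 5)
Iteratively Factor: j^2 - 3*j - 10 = (j - 5)*(j + 2)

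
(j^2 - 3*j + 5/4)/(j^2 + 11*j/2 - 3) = (j - 5/2)/(j + 6)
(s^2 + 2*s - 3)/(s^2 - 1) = (s + 3)/(s + 1)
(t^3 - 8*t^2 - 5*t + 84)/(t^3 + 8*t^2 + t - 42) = (t^2 - 11*t + 28)/(t^2 + 5*t - 14)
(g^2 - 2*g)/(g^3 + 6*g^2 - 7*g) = (g - 2)/(g^2 + 6*g - 7)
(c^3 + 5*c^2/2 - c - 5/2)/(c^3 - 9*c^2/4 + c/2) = 2*(2*c^3 + 5*c^2 - 2*c - 5)/(c*(4*c^2 - 9*c + 2))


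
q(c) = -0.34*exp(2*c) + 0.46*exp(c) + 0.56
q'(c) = -0.68*exp(2*c) + 0.46*exp(c) = (0.46 - 0.68*exp(c))*exp(c)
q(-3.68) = 0.57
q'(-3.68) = 0.01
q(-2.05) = 0.61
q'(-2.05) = 0.05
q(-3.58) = 0.57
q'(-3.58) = 0.01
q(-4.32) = 0.57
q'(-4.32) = 0.01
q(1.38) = -2.98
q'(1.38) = -8.92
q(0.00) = 0.68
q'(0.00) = -0.22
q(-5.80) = 0.56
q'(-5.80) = 0.00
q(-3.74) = 0.57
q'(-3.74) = 0.01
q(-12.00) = 0.56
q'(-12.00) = 0.00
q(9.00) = -22320661.53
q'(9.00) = -44645051.59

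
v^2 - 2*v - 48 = (v - 8)*(v + 6)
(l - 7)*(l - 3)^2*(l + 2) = l^4 - 11*l^3 + 25*l^2 + 39*l - 126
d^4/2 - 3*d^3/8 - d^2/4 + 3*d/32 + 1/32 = (d/2 + 1/4)*(d - 1)*(d - 1/2)*(d + 1/4)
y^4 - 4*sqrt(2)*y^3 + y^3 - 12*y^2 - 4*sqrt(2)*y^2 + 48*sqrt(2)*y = y*(y - 3)*(y + 4)*(y - 4*sqrt(2))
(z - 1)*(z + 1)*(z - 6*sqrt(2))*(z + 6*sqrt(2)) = z^4 - 73*z^2 + 72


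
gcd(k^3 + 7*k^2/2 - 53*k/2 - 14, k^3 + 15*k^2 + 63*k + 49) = k + 7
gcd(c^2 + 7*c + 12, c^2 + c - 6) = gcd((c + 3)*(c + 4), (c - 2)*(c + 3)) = c + 3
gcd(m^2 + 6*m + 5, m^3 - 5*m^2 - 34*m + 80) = m + 5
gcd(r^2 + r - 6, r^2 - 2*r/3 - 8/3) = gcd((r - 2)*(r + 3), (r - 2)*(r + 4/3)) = r - 2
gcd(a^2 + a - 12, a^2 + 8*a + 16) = a + 4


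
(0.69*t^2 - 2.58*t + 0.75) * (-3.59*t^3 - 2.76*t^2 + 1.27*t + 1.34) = -2.4771*t^5 + 7.3578*t^4 + 5.3046*t^3 - 4.422*t^2 - 2.5047*t + 1.005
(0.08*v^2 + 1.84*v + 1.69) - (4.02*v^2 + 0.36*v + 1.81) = -3.94*v^2 + 1.48*v - 0.12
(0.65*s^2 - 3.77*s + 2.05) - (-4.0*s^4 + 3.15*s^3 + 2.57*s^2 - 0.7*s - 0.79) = 4.0*s^4 - 3.15*s^3 - 1.92*s^2 - 3.07*s + 2.84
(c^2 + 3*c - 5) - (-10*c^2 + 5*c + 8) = 11*c^2 - 2*c - 13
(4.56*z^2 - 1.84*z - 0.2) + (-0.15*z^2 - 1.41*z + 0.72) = 4.41*z^2 - 3.25*z + 0.52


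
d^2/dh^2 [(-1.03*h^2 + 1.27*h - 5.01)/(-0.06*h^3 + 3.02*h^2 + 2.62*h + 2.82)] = (0.007416*h^6 - 0.0274320000000001*h^5 + 2.56867199999999*h^4 - 51.949776*h^3 + 214.223832*h^2 + 307.827864*h + 18.59544)/(0.000216*h^9 - 0.032616*h^8 + 1.613376*h^7 - 24.7256*h^6 - 67.384848*h^5 - 136.690224*h^4 - 150.431104*h^3 - 130.121568*h^2 - 62.505864*h - 22.425768)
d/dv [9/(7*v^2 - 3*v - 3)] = 9*(3 - 14*v)/(-7*v^2 + 3*v + 3)^2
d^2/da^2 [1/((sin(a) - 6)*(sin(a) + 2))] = (-4*sin(a)^4 + 12*sin(a)^3 - 58*sin(a)^2 + 24*sin(a) + 56)/((sin(a) - 6)^3*(sin(a) + 2)^3)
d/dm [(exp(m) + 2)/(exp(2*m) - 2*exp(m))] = (-exp(2*m) - 4*exp(m) + 4)*exp(-m)/(exp(2*m) - 4*exp(m) + 4)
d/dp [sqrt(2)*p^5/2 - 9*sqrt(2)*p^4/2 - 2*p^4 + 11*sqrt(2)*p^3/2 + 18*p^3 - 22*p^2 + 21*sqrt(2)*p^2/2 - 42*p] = 5*sqrt(2)*p^4/2 - 18*sqrt(2)*p^3 - 8*p^3 + 33*sqrt(2)*p^2/2 + 54*p^2 - 44*p + 21*sqrt(2)*p - 42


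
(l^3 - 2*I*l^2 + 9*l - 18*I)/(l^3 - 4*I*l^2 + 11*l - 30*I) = (l - 3*I)/(l - 5*I)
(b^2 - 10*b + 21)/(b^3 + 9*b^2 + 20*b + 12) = (b^2 - 10*b + 21)/(b^3 + 9*b^2 + 20*b + 12)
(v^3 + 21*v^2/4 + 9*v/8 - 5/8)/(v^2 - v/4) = v + 11/2 + 5/(2*v)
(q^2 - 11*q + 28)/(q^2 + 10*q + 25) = (q^2 - 11*q + 28)/(q^2 + 10*q + 25)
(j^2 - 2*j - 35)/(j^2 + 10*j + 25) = (j - 7)/(j + 5)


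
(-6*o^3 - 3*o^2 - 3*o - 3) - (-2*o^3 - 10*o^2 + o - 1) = -4*o^3 + 7*o^2 - 4*o - 2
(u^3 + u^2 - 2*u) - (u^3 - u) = u^2 - u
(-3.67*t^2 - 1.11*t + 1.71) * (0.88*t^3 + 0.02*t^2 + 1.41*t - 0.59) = -3.2296*t^5 - 1.0502*t^4 - 3.6921*t^3 + 0.634399999999999*t^2 + 3.066*t - 1.0089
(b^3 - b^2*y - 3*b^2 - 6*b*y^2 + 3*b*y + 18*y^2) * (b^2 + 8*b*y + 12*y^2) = b^5 + 7*b^4*y - 3*b^4 - 2*b^3*y^2 - 21*b^3*y - 60*b^2*y^3 + 6*b^2*y^2 - 72*b*y^4 + 180*b*y^3 + 216*y^4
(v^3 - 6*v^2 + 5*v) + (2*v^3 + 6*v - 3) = 3*v^3 - 6*v^2 + 11*v - 3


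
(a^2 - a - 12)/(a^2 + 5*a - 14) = (a^2 - a - 12)/(a^2 + 5*a - 14)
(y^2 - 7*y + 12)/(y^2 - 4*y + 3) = (y - 4)/(y - 1)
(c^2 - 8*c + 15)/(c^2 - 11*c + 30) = (c - 3)/(c - 6)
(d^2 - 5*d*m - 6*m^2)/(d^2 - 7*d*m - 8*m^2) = (d - 6*m)/(d - 8*m)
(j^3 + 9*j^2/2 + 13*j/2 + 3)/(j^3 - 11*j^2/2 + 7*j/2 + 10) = (2*j^2 + 7*j + 6)/(2*j^2 - 13*j + 20)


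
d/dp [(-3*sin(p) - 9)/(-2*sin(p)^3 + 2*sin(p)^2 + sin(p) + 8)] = 12*(9*sin(p) + sin(3*p) + 8*cos(2*p) - 13)*cos(p)/(4*sin(p)^2 - sin(p) + sin(3*p) + 16)^2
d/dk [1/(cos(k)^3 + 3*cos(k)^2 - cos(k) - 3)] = (3*cos(k)^2 + 6*cos(k) - 1)/((cos(k) + 3)^2*sin(k)^3)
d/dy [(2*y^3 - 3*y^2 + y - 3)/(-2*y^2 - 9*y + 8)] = (-4*y^4 - 36*y^3 + 77*y^2 - 60*y - 19)/(4*y^4 + 36*y^3 + 49*y^2 - 144*y + 64)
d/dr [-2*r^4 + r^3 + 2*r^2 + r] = -8*r^3 + 3*r^2 + 4*r + 1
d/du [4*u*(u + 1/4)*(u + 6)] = 12*u^2 + 50*u + 6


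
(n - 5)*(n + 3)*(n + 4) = n^3 + 2*n^2 - 23*n - 60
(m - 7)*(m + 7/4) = m^2 - 21*m/4 - 49/4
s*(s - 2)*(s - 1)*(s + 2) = s^4 - s^3 - 4*s^2 + 4*s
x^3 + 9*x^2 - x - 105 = (x - 3)*(x + 5)*(x + 7)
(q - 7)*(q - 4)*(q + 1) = q^3 - 10*q^2 + 17*q + 28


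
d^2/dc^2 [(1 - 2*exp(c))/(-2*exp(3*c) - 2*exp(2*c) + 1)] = (32*exp(6*c) - 12*exp(5*c) - 36*exp(4*c) + 36*exp(3*c) + 6*exp(2*c) - 8*exp(c) + 2)*exp(c)/(8*exp(9*c) + 24*exp(8*c) + 24*exp(7*c) - 4*exp(6*c) - 24*exp(5*c) - 12*exp(4*c) + 6*exp(3*c) + 6*exp(2*c) - 1)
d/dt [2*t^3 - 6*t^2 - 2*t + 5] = 6*t^2 - 12*t - 2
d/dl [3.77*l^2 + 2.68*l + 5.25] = 7.54*l + 2.68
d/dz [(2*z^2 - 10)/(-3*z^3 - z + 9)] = 2*(-2*z*(3*z^3 + z - 9) + (z^2 - 5)*(9*z^2 + 1))/(3*z^3 + z - 9)^2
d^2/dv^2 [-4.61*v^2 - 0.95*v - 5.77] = -9.22000000000000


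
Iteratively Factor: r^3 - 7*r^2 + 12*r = (r - 4)*(r^2 - 3*r) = (r - 4)*(r - 3)*(r)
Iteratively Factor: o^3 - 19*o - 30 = (o + 2)*(o^2 - 2*o - 15) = (o - 5)*(o + 2)*(o + 3)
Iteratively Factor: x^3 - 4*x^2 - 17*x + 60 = (x - 3)*(x^2 - x - 20) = (x - 5)*(x - 3)*(x + 4)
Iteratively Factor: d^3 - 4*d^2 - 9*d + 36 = (d + 3)*(d^2 - 7*d + 12) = (d - 3)*(d + 3)*(d - 4)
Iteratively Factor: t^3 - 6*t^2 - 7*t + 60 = (t - 4)*(t^2 - 2*t - 15) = (t - 4)*(t + 3)*(t - 5)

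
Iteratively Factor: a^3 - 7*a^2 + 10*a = (a)*(a^2 - 7*a + 10) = a*(a - 5)*(a - 2)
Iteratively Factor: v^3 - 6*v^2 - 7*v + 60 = (v + 3)*(v^2 - 9*v + 20) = (v - 5)*(v + 3)*(v - 4)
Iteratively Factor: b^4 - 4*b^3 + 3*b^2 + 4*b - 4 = (b - 1)*(b^3 - 3*b^2 + 4) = (b - 2)*(b - 1)*(b^2 - b - 2) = (b - 2)*(b - 1)*(b + 1)*(b - 2)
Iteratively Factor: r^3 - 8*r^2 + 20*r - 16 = (r - 2)*(r^2 - 6*r + 8) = (r - 2)^2*(r - 4)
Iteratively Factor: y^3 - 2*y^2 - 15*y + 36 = (y - 3)*(y^2 + y - 12) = (y - 3)^2*(y + 4)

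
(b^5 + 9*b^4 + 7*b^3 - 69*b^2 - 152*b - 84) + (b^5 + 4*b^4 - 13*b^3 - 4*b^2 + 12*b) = 2*b^5 + 13*b^4 - 6*b^3 - 73*b^2 - 140*b - 84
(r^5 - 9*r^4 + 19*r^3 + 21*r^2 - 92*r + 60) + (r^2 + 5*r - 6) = r^5 - 9*r^4 + 19*r^3 + 22*r^2 - 87*r + 54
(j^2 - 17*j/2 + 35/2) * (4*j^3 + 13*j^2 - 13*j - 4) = 4*j^5 - 21*j^4 - 107*j^3/2 + 334*j^2 - 387*j/2 - 70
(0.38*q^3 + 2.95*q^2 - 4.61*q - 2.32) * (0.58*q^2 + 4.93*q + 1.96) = 0.2204*q^5 + 3.5844*q^4 + 12.6145*q^3 - 18.2909*q^2 - 20.4732*q - 4.5472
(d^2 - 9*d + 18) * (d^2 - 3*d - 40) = d^4 - 12*d^3 + 5*d^2 + 306*d - 720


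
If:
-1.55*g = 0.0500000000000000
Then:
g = -0.03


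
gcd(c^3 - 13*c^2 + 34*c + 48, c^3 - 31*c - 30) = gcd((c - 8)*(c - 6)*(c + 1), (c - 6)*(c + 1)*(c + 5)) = c^2 - 5*c - 6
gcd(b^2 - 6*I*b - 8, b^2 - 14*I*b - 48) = 1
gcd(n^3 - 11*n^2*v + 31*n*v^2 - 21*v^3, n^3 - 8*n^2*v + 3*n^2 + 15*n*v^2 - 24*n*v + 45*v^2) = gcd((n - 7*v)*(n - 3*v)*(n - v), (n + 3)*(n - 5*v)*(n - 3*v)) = -n + 3*v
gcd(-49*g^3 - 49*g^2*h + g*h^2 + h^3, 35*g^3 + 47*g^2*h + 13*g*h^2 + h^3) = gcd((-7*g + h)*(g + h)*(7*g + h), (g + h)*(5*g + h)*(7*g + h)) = 7*g^2 + 8*g*h + h^2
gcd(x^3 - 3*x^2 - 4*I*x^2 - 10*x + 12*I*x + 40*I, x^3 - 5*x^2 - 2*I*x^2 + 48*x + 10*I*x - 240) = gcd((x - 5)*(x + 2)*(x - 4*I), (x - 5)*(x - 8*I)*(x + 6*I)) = x - 5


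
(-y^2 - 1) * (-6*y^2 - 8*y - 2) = 6*y^4 + 8*y^3 + 8*y^2 + 8*y + 2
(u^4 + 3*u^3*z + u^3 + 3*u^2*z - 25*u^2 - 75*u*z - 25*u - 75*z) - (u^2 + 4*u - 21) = u^4 + 3*u^3*z + u^3 + 3*u^2*z - 26*u^2 - 75*u*z - 29*u - 75*z + 21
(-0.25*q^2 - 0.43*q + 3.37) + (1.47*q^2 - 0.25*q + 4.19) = 1.22*q^2 - 0.68*q + 7.56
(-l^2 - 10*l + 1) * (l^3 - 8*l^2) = -l^5 - 2*l^4 + 81*l^3 - 8*l^2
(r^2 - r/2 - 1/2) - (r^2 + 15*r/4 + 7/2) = -17*r/4 - 4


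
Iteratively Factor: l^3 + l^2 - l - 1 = (l + 1)*(l^2 - 1) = (l - 1)*(l + 1)*(l + 1)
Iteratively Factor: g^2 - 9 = (g + 3)*(g - 3)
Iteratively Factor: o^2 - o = (o)*(o - 1)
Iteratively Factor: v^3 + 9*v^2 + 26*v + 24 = (v + 3)*(v^2 + 6*v + 8) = (v + 3)*(v + 4)*(v + 2)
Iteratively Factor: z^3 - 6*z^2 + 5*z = (z - 1)*(z^2 - 5*z) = z*(z - 1)*(z - 5)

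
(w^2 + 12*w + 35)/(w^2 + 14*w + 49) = (w + 5)/(w + 7)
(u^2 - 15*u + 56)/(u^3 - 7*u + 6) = (u^2 - 15*u + 56)/(u^3 - 7*u + 6)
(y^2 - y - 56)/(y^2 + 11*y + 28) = (y - 8)/(y + 4)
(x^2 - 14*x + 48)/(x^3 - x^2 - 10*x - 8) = (-x^2 + 14*x - 48)/(-x^3 + x^2 + 10*x + 8)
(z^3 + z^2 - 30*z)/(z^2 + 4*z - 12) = z*(z - 5)/(z - 2)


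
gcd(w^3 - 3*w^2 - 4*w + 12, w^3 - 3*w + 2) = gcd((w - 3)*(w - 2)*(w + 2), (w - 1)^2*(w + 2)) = w + 2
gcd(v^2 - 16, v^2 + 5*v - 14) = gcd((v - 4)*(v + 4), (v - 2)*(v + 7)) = 1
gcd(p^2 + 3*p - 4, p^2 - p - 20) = p + 4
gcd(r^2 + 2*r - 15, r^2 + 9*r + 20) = r + 5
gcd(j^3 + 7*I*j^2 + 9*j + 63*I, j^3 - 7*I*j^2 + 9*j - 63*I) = j^2 + 9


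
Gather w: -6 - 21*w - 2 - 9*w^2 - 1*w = -9*w^2 - 22*w - 8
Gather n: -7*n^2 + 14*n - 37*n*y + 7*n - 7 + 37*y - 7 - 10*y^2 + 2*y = -7*n^2 + n*(21 - 37*y) - 10*y^2 + 39*y - 14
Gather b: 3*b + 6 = 3*b + 6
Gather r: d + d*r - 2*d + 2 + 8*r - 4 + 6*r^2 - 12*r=-d + 6*r^2 + r*(d - 4) - 2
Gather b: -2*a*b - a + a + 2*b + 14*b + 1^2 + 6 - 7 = b*(16 - 2*a)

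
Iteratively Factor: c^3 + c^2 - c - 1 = (c + 1)*(c^2 - 1) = (c + 1)^2*(c - 1)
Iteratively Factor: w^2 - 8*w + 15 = (w - 3)*(w - 5)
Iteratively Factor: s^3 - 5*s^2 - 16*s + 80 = (s + 4)*(s^2 - 9*s + 20) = (s - 5)*(s + 4)*(s - 4)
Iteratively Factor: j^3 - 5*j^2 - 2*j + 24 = (j - 3)*(j^2 - 2*j - 8) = (j - 4)*(j - 3)*(j + 2)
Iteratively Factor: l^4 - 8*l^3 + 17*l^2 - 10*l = (l - 5)*(l^3 - 3*l^2 + 2*l) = (l - 5)*(l - 1)*(l^2 - 2*l) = l*(l - 5)*(l - 1)*(l - 2)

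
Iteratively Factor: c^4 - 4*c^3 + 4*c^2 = (c - 2)*(c^3 - 2*c^2) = c*(c - 2)*(c^2 - 2*c) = c^2*(c - 2)*(c - 2)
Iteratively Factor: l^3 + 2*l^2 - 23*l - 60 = (l - 5)*(l^2 + 7*l + 12) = (l - 5)*(l + 3)*(l + 4)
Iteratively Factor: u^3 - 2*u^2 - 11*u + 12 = (u - 1)*(u^2 - u - 12) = (u - 4)*(u - 1)*(u + 3)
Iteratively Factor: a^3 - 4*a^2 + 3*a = (a)*(a^2 - 4*a + 3) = a*(a - 1)*(a - 3)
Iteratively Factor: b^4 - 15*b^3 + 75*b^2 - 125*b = (b - 5)*(b^3 - 10*b^2 + 25*b) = (b - 5)^2*(b^2 - 5*b) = (b - 5)^3*(b)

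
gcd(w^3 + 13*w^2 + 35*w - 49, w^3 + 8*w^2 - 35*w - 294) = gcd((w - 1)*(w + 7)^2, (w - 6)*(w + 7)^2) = w^2 + 14*w + 49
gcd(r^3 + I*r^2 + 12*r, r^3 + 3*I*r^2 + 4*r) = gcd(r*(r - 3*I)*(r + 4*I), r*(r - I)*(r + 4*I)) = r^2 + 4*I*r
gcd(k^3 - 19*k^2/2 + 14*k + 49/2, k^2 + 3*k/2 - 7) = 1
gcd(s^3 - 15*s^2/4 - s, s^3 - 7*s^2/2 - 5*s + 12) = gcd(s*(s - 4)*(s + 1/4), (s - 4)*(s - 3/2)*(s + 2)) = s - 4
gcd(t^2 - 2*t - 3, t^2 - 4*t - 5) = t + 1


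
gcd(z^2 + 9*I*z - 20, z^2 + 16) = z + 4*I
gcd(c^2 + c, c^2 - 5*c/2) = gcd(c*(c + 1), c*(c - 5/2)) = c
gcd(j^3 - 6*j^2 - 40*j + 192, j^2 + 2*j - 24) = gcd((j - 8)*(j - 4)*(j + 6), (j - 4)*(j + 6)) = j^2 + 2*j - 24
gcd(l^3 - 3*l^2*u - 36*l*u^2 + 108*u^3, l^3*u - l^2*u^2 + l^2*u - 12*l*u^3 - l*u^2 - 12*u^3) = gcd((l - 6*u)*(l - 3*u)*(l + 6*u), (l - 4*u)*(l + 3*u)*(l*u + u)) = 1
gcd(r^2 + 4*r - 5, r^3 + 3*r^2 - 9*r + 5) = r^2 + 4*r - 5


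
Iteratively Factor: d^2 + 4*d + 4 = (d + 2)*(d + 2)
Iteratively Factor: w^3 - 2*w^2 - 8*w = (w + 2)*(w^2 - 4*w) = (w - 4)*(w + 2)*(w)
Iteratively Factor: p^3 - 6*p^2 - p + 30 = (p - 3)*(p^2 - 3*p - 10) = (p - 5)*(p - 3)*(p + 2)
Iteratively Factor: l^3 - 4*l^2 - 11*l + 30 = (l - 2)*(l^2 - 2*l - 15) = (l - 5)*(l - 2)*(l + 3)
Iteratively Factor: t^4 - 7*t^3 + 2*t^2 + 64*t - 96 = (t + 3)*(t^3 - 10*t^2 + 32*t - 32) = (t - 4)*(t + 3)*(t^2 - 6*t + 8) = (t - 4)*(t - 2)*(t + 3)*(t - 4)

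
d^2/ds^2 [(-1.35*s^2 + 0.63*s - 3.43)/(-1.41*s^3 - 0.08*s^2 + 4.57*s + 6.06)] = (5.36787*s^6 - 7.515018*s^5 + 133.597782*s^4 + 160.543398*s^3 - 193.14993*s^2 + 166.491276*s + 280.644554)/(2.803221*s^9 + 0.477144*s^8 - 27.229779*s^7 - 39.236122*s^6 + 84.153975*s^5 + 239.188956*s^4 + 73.1900509999999*s^3 - 370.873818*s^2 - 503.480556*s - 222.545016)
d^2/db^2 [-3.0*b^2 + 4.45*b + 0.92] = -6.00000000000000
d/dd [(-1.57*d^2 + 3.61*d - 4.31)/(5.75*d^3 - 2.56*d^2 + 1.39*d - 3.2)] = (9.0275*d^4 - 41.515*d^3 + 81.4068*d^2 - 12.0192*d - 5.5611)/(33.0625*d^6 - 29.44*d^5 + 22.5386*d^4 - 43.9168*d^3 + 18.3161*d^2 - 8.896*d + 10.24)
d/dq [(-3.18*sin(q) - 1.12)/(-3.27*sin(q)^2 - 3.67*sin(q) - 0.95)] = (-7.3248*sin(q) + 5.1993*cos(2*q) - 6.2887)*cos(q)/(3.27*sin(q)^2 + 3.67*sin(q) + 0.95)^2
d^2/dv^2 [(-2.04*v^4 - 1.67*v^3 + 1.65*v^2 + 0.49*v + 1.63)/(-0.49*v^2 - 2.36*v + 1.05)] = (0.979607999999999*v^6 + 14.154336*v^5 + 61.874424*v^4 - 56.980204*v^3 - 5.28208799999999*v^2 - 1.775172*v - 25.900856)/(0.117649*v^6 + 1.699908*v^5 + 7.430997*v^4 + 5.858936*v^3 - 15.923565*v^2 + 7.8057*v - 1.157625)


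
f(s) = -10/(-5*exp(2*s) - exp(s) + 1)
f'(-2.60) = -1.60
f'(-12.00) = 0.00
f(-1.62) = -16.49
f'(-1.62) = -16.04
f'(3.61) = -0.00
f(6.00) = 0.00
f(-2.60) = -11.13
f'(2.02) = -0.07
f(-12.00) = -10.00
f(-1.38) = -23.15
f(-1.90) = -13.54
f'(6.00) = 0.00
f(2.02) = 0.03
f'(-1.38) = -47.40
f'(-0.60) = -32.00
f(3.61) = 0.00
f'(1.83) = -0.10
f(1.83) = 0.05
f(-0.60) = 9.48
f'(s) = -10*(10*exp(2*s) + exp(s))/(-5*exp(2*s) - exp(s) + 1)^2 = (-100*exp(s) - 10)*exp(s)/(5*exp(2*s) + exp(s) - 1)^2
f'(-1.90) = -6.84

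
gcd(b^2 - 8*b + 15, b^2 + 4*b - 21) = b - 3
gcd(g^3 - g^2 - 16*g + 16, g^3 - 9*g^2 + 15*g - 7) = g - 1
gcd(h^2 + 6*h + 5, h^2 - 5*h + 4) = 1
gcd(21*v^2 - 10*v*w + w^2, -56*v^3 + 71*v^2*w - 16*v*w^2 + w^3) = 7*v - w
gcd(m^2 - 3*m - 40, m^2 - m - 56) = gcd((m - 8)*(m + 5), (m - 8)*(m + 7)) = m - 8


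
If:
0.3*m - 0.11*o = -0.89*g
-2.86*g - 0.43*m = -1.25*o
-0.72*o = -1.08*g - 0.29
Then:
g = -8.12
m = 19.78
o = -11.78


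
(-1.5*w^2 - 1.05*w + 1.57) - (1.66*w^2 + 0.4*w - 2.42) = -3.16*w^2 - 1.45*w + 3.99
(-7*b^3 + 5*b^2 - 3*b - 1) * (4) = -28*b^3 + 20*b^2 - 12*b - 4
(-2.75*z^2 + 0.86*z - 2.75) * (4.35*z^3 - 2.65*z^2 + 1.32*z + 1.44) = -11.9625*z^5 + 11.0285*z^4 - 17.8715*z^3 + 4.4627*z^2 - 2.3916*z - 3.96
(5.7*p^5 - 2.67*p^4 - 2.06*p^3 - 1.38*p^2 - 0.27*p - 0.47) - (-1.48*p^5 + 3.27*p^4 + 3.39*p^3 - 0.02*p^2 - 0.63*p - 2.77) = 7.18*p^5 - 5.94*p^4 - 5.45*p^3 - 1.36*p^2 + 0.36*p + 2.3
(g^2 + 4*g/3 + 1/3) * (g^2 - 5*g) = g^4 - 11*g^3/3 - 19*g^2/3 - 5*g/3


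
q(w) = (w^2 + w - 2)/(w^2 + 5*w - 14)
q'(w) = (-2*w - 5)*(w^2 + w - 2)/(w^2 + 5*w - 14)^2 + (2*w + 1)/(w^2 + 5*w - 14)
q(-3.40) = -0.32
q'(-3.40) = 0.33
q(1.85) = -2.47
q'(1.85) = -19.70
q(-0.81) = 0.12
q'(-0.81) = 0.06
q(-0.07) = 0.14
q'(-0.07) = -0.01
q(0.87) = 0.04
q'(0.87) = -0.28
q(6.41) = 0.77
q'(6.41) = 0.00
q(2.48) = 1.46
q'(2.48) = -1.88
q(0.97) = 0.01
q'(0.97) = -0.35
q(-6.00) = -3.50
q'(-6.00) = 4.44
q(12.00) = 0.81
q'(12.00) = 0.01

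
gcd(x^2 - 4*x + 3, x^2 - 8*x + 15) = x - 3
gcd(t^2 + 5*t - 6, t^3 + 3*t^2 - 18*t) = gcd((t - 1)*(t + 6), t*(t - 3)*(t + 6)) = t + 6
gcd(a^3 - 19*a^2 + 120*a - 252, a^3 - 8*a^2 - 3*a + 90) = a - 6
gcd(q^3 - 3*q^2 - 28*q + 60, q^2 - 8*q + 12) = q^2 - 8*q + 12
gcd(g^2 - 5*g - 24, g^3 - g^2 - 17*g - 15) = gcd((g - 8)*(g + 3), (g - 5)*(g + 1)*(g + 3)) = g + 3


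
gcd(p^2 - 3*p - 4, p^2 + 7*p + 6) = p + 1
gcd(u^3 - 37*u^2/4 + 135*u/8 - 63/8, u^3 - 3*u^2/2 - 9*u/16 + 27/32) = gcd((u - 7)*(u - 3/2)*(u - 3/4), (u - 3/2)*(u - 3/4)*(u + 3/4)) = u^2 - 9*u/4 + 9/8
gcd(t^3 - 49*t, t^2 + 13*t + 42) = t + 7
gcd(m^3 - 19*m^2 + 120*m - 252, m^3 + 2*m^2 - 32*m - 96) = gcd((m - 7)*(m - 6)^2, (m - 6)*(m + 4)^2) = m - 6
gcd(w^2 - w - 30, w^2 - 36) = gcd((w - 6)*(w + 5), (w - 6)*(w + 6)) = w - 6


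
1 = 1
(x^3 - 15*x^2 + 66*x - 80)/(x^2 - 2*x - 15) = (x^2 - 10*x + 16)/(x + 3)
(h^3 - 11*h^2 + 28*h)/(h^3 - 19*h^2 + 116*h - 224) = h/(h - 8)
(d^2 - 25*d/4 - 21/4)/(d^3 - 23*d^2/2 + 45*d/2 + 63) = (4*d + 3)/(2*(2*d^2 - 9*d - 18))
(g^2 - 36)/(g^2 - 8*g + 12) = (g + 6)/(g - 2)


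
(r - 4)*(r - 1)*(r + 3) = r^3 - 2*r^2 - 11*r + 12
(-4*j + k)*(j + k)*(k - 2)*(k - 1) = -4*j^2*k^2 + 12*j^2*k - 8*j^2 - 3*j*k^3 + 9*j*k^2 - 6*j*k + k^4 - 3*k^3 + 2*k^2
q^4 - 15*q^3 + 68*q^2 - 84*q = q*(q - 7)*(q - 6)*(q - 2)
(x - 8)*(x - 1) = x^2 - 9*x + 8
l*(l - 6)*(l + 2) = l^3 - 4*l^2 - 12*l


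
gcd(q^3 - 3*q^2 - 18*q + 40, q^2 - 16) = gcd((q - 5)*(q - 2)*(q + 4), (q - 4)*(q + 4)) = q + 4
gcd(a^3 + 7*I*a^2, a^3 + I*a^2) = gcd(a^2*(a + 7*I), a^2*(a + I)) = a^2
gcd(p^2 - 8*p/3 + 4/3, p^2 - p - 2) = p - 2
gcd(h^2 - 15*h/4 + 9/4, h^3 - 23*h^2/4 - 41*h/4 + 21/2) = h - 3/4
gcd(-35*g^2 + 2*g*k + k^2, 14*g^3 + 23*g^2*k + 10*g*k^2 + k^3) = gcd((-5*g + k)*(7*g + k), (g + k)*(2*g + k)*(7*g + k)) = 7*g + k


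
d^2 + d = d*(d + 1)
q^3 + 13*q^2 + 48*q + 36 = (q + 1)*(q + 6)^2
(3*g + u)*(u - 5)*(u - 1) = 3*g*u^2 - 18*g*u + 15*g + u^3 - 6*u^2 + 5*u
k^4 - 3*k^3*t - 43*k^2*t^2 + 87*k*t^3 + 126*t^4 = (k - 7*t)*(k - 3*t)*(k + t)*(k + 6*t)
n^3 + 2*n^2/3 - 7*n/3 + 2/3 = (n - 1)*(n - 1/3)*(n + 2)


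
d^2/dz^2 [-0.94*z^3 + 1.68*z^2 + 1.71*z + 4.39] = 3.36 - 5.64*z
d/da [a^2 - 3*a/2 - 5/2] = 2*a - 3/2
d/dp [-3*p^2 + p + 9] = 1 - 6*p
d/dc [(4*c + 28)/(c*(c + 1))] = 4*(-c^2 - 14*c - 7)/(c^2*(c^2 + 2*c + 1))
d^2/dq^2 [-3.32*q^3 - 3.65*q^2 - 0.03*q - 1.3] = -19.92*q - 7.3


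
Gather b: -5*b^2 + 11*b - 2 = -5*b^2 + 11*b - 2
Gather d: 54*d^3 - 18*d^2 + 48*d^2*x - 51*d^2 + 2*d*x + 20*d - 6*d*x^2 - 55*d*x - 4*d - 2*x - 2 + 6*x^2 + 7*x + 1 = 54*d^3 + d^2*(48*x - 69) + d*(-6*x^2 - 53*x + 16) + 6*x^2 + 5*x - 1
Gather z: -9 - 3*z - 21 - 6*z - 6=-9*z - 36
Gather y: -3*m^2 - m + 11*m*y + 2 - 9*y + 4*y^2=-3*m^2 - m + 4*y^2 + y*(11*m - 9) + 2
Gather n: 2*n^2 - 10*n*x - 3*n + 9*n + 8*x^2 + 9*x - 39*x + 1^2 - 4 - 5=2*n^2 + n*(6 - 10*x) + 8*x^2 - 30*x - 8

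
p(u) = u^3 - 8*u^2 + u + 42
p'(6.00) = 13.00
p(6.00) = -24.00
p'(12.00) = 241.00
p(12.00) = 630.00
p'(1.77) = -17.92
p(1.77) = 24.25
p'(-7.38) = 282.47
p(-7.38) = -803.04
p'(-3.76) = 103.57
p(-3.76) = -128.02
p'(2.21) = -19.71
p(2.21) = 15.93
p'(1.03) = -12.30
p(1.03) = 35.64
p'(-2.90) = 72.63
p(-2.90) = -52.57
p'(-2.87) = 71.63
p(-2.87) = -50.41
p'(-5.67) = 188.17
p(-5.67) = -403.15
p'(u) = 3*u^2 - 16*u + 1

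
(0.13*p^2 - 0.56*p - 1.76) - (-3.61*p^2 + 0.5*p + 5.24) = 3.74*p^2 - 1.06*p - 7.0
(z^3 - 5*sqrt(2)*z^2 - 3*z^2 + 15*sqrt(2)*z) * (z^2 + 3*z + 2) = z^5 - 5*sqrt(2)*z^4 - 7*z^3 - 6*z^2 + 35*sqrt(2)*z^2 + 30*sqrt(2)*z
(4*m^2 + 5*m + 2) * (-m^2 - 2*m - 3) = -4*m^4 - 13*m^3 - 24*m^2 - 19*m - 6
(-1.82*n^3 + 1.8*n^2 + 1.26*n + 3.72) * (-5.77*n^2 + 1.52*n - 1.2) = 10.5014*n^5 - 13.1524*n^4 - 2.3502*n^3 - 21.7092*n^2 + 4.1424*n - 4.464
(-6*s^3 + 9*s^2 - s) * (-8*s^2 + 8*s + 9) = 48*s^5 - 120*s^4 + 26*s^3 + 73*s^2 - 9*s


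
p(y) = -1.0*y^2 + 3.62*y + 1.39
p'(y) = 3.62 - 2.0*y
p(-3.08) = -19.25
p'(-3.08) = 9.78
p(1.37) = 4.47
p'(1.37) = 0.88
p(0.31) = 2.42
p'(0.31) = 3.00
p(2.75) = 3.78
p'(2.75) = -1.88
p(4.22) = -1.14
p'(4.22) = -4.82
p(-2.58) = -14.61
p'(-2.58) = 8.78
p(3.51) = 1.78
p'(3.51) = -3.40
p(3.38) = 2.20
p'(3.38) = -3.14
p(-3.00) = -18.47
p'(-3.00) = 9.62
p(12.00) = -99.17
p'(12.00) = -20.38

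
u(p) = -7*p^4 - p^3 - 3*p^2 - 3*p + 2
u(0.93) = -9.43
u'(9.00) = -20712.00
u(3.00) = -628.00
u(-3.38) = -897.14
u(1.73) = -80.05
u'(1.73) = -167.33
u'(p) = -28*p^3 - 3*p^2 - 6*p - 3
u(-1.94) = -95.32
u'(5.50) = -4785.25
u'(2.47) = -458.06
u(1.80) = -92.44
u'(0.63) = -14.97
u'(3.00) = -804.00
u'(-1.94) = 201.79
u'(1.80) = -186.82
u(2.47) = -299.33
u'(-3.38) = 1064.21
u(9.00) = -46924.00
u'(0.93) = -33.70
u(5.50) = -6677.06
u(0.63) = -2.43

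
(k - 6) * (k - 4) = k^2 - 10*k + 24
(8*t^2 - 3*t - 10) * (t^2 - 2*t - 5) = 8*t^4 - 19*t^3 - 44*t^2 + 35*t + 50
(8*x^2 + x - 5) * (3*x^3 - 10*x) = 24*x^5 + 3*x^4 - 95*x^3 - 10*x^2 + 50*x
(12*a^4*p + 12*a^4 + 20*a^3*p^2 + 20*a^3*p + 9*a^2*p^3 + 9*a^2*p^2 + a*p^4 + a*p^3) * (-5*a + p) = -60*a^5*p - 60*a^5 - 88*a^4*p^2 - 88*a^4*p - 25*a^3*p^3 - 25*a^3*p^2 + 4*a^2*p^4 + 4*a^2*p^3 + a*p^5 + a*p^4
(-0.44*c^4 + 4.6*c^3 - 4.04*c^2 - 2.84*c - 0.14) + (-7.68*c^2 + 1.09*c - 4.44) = -0.44*c^4 + 4.6*c^3 - 11.72*c^2 - 1.75*c - 4.58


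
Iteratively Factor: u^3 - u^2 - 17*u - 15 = (u + 1)*(u^2 - 2*u - 15) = (u - 5)*(u + 1)*(u + 3)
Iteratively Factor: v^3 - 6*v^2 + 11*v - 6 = (v - 3)*(v^2 - 3*v + 2) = (v - 3)*(v - 2)*(v - 1)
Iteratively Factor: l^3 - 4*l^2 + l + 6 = (l - 2)*(l^2 - 2*l - 3) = (l - 2)*(l + 1)*(l - 3)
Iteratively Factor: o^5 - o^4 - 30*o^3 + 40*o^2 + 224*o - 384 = (o + 4)*(o^4 - 5*o^3 - 10*o^2 + 80*o - 96) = (o + 4)^2*(o^3 - 9*o^2 + 26*o - 24) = (o - 4)*(o + 4)^2*(o^2 - 5*o + 6) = (o - 4)*(o - 2)*(o + 4)^2*(o - 3)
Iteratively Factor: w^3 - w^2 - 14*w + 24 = (w - 2)*(w^2 + w - 12) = (w - 3)*(w - 2)*(w + 4)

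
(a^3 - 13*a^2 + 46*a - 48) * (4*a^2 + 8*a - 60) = 4*a^5 - 44*a^4 + 20*a^3 + 956*a^2 - 3144*a + 2880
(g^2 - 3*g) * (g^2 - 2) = g^4 - 3*g^3 - 2*g^2 + 6*g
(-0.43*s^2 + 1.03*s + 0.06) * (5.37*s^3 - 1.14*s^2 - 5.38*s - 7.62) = -2.3091*s^5 + 6.0213*s^4 + 1.4614*s^3 - 2.3332*s^2 - 8.1714*s - 0.4572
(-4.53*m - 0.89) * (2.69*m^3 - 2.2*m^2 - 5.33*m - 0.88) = -12.1857*m^4 + 7.5719*m^3 + 26.1029*m^2 + 8.7301*m + 0.7832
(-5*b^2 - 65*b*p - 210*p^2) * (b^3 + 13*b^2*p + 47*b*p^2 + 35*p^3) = -5*b^5 - 130*b^4*p - 1290*b^3*p^2 - 5960*b^2*p^3 - 12145*b*p^4 - 7350*p^5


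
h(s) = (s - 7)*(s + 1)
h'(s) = 2*s - 6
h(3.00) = -16.00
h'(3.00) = 0.00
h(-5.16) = 50.59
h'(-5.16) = -16.32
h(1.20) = -12.76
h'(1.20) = -3.60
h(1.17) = -12.65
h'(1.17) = -3.66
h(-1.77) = 6.75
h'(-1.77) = -9.54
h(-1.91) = 8.11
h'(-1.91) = -9.82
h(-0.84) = -1.25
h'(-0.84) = -7.68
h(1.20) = -12.76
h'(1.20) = -3.60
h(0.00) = -7.00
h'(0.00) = -6.00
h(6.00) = -7.00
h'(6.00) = 6.00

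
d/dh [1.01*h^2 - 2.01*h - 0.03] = 2.02*h - 2.01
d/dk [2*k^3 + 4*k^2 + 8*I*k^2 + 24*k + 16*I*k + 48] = 6*k^2 + k*(8 + 16*I) + 24 + 16*I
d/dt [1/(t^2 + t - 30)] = (-2*t - 1)/(t^2 + t - 30)^2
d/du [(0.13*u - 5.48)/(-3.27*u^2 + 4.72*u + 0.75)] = (0.4251*u^2 - 35.8392*u + 25.9631)/(10.6929*u^4 - 30.8688*u^3 + 17.3734*u^2 + 7.08*u + 0.5625)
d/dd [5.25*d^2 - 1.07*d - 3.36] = 10.5*d - 1.07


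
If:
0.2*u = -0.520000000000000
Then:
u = -2.60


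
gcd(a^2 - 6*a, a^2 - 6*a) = a^2 - 6*a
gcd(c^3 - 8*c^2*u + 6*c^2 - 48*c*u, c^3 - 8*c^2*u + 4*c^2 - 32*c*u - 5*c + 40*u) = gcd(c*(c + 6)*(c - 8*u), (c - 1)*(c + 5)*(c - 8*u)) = -c + 8*u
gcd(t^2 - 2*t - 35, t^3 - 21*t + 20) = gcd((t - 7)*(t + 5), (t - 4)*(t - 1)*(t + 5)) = t + 5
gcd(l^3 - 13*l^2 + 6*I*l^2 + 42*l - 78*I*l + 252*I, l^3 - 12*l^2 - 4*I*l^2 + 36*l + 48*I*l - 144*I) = l - 6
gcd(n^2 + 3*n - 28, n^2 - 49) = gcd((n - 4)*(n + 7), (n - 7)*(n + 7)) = n + 7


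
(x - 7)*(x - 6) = x^2 - 13*x + 42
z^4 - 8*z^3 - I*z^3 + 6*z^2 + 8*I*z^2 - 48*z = z*(z - 8)*(z - 3*I)*(z + 2*I)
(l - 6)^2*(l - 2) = l^3 - 14*l^2 + 60*l - 72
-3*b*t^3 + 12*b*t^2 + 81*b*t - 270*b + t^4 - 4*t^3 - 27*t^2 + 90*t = (-3*b + t)*(t - 6)*(t - 3)*(t + 5)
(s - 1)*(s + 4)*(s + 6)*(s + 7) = s^4 + 16*s^3 + 77*s^2 + 74*s - 168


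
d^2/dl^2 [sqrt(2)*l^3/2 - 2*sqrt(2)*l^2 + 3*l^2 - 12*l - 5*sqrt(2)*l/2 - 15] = 3*sqrt(2)*l - 4*sqrt(2) + 6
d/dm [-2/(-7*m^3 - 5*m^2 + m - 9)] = 2*(-21*m^2 - 10*m + 1)/(7*m^3 + 5*m^2 - m + 9)^2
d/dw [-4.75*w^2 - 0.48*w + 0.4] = -9.5*w - 0.48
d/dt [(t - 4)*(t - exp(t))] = t + (1 - exp(t))*(t - 4) - exp(t)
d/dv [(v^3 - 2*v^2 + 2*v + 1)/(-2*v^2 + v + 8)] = (-2*v^4 + 2*v^3 + 26*v^2 - 28*v + 15)/(4*v^4 - 4*v^3 - 31*v^2 + 16*v + 64)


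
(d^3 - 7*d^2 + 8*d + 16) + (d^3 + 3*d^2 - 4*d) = 2*d^3 - 4*d^2 + 4*d + 16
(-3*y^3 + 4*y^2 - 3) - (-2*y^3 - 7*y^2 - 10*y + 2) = -y^3 + 11*y^2 + 10*y - 5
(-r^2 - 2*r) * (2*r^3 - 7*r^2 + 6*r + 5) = -2*r^5 + 3*r^4 + 8*r^3 - 17*r^2 - 10*r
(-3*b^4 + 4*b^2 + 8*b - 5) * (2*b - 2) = -6*b^5 + 6*b^4 + 8*b^3 + 8*b^2 - 26*b + 10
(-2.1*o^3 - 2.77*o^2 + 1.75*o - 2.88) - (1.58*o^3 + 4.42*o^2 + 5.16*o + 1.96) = -3.68*o^3 - 7.19*o^2 - 3.41*o - 4.84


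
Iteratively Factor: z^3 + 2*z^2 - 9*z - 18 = (z - 3)*(z^2 + 5*z + 6) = (z - 3)*(z + 3)*(z + 2)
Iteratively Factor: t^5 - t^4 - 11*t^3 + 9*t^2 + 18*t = (t - 3)*(t^4 + 2*t^3 - 5*t^2 - 6*t) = (t - 3)*(t + 1)*(t^3 + t^2 - 6*t) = (t - 3)*(t - 2)*(t + 1)*(t^2 + 3*t) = (t - 3)*(t - 2)*(t + 1)*(t + 3)*(t)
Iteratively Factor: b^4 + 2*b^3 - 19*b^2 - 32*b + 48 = (b - 1)*(b^3 + 3*b^2 - 16*b - 48) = (b - 4)*(b - 1)*(b^2 + 7*b + 12) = (b - 4)*(b - 1)*(b + 3)*(b + 4)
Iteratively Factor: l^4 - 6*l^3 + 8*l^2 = (l)*(l^3 - 6*l^2 + 8*l) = l*(l - 2)*(l^2 - 4*l) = l^2*(l - 2)*(l - 4)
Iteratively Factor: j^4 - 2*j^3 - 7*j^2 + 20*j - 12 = (j - 1)*(j^3 - j^2 - 8*j + 12) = (j - 2)*(j - 1)*(j^2 + j - 6) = (j - 2)^2*(j - 1)*(j + 3)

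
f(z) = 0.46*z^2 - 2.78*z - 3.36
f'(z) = 0.92*z - 2.78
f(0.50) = -4.64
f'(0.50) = -2.32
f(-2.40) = 5.96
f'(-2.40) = -4.99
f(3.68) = -7.36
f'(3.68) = 0.61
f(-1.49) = 1.80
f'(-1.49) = -4.15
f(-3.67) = 13.04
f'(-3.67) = -6.16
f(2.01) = -7.09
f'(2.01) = -0.93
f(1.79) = -6.86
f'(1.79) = -1.13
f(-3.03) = 9.29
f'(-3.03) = -5.57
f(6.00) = -3.48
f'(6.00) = 2.74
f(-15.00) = 141.84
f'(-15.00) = -16.58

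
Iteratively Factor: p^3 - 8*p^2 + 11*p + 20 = (p - 4)*(p^2 - 4*p - 5) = (p - 4)*(p + 1)*(p - 5)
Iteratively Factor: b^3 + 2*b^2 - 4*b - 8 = (b + 2)*(b^2 - 4) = (b + 2)^2*(b - 2)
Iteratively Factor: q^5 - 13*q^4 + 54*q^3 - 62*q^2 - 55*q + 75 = (q + 1)*(q^4 - 14*q^3 + 68*q^2 - 130*q + 75) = (q - 5)*(q + 1)*(q^3 - 9*q^2 + 23*q - 15) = (q - 5)^2*(q + 1)*(q^2 - 4*q + 3) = (q - 5)^2*(q - 1)*(q + 1)*(q - 3)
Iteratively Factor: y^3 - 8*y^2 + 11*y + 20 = (y - 4)*(y^2 - 4*y - 5) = (y - 5)*(y - 4)*(y + 1)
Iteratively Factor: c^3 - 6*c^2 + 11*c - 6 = (c - 1)*(c^2 - 5*c + 6) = (c - 2)*(c - 1)*(c - 3)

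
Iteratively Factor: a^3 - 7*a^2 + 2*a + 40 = (a - 4)*(a^2 - 3*a - 10) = (a - 4)*(a + 2)*(a - 5)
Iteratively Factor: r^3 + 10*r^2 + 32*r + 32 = (r + 4)*(r^2 + 6*r + 8) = (r + 2)*(r + 4)*(r + 4)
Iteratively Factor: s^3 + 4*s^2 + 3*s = (s)*(s^2 + 4*s + 3) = s*(s + 1)*(s + 3)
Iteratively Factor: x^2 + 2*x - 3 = (x + 3)*(x - 1)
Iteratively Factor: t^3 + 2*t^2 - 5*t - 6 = (t - 2)*(t^2 + 4*t + 3) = (t - 2)*(t + 1)*(t + 3)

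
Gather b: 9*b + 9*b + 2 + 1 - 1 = 18*b + 2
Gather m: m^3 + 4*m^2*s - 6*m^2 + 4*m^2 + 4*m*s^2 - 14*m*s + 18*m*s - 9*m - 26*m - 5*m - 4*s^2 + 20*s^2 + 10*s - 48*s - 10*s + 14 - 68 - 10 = m^3 + m^2*(4*s - 2) + m*(4*s^2 + 4*s - 40) + 16*s^2 - 48*s - 64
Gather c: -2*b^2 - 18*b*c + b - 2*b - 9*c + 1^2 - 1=-2*b^2 - b + c*(-18*b - 9)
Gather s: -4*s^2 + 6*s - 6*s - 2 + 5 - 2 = 1 - 4*s^2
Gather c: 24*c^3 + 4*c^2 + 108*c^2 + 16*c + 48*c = 24*c^3 + 112*c^2 + 64*c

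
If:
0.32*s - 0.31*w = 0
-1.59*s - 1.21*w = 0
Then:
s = 0.00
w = 0.00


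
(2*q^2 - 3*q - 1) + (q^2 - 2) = 3*q^2 - 3*q - 3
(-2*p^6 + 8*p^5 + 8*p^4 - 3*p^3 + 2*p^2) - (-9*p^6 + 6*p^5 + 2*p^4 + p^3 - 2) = 7*p^6 + 2*p^5 + 6*p^4 - 4*p^3 + 2*p^2 + 2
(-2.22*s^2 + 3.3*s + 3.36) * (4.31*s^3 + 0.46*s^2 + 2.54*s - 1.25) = -9.5682*s^5 + 13.2018*s^4 + 10.3608*s^3 + 12.7026*s^2 + 4.4094*s - 4.2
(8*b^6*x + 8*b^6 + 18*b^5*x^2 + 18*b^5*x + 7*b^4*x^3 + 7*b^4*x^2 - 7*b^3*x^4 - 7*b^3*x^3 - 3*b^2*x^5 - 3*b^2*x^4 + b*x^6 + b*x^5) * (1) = 8*b^6*x + 8*b^6 + 18*b^5*x^2 + 18*b^5*x + 7*b^4*x^3 + 7*b^4*x^2 - 7*b^3*x^4 - 7*b^3*x^3 - 3*b^2*x^5 - 3*b^2*x^4 + b*x^6 + b*x^5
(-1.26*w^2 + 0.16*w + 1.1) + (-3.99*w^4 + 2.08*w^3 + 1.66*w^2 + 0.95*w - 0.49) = -3.99*w^4 + 2.08*w^3 + 0.4*w^2 + 1.11*w + 0.61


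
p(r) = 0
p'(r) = 0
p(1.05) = 0.00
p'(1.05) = 0.00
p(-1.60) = 0.00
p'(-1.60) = 0.00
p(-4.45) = 0.00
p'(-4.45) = 0.00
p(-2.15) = 0.00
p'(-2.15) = 0.00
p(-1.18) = 0.00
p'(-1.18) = 0.00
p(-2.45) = 0.00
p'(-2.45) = 0.00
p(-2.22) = 0.00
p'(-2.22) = 0.00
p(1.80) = 0.00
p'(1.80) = 0.00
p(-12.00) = 0.00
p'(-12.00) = 0.00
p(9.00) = 0.00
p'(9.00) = 0.00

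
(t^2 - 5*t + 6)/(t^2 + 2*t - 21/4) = 4*(t^2 - 5*t + 6)/(4*t^2 + 8*t - 21)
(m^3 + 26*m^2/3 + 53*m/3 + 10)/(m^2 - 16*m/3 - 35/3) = (m^2 + 7*m + 6)/(m - 7)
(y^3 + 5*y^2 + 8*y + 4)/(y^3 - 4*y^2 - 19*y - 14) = (y + 2)/(y - 7)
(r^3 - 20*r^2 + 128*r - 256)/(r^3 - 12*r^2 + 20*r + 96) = (r^2 - 12*r + 32)/(r^2 - 4*r - 12)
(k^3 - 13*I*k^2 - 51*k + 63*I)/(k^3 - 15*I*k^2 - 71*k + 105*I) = (k - 3*I)/(k - 5*I)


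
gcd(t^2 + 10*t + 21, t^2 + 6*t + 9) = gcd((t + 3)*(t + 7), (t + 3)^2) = t + 3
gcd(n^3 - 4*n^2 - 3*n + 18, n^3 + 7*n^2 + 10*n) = n + 2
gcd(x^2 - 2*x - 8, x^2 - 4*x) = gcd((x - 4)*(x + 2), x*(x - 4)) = x - 4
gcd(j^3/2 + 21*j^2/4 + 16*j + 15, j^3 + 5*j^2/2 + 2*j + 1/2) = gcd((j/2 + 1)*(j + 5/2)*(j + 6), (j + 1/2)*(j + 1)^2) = 1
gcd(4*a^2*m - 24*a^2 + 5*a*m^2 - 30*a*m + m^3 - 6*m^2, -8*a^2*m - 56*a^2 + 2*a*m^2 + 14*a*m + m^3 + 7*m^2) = 4*a + m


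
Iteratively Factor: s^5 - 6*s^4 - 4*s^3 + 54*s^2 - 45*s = (s - 1)*(s^4 - 5*s^3 - 9*s^2 + 45*s) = (s - 3)*(s - 1)*(s^3 - 2*s^2 - 15*s) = (s - 3)*(s - 1)*(s + 3)*(s^2 - 5*s) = (s - 5)*(s - 3)*(s - 1)*(s + 3)*(s)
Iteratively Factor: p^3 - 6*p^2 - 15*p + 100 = (p - 5)*(p^2 - p - 20) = (p - 5)*(p + 4)*(p - 5)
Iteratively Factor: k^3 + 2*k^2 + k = (k + 1)*(k^2 + k) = (k + 1)^2*(k)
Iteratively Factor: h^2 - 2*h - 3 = (h + 1)*(h - 3)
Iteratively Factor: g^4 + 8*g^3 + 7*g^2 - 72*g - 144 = (g + 4)*(g^3 + 4*g^2 - 9*g - 36) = (g - 3)*(g + 4)*(g^2 + 7*g + 12) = (g - 3)*(g + 4)^2*(g + 3)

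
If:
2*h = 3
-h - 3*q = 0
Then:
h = 3/2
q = -1/2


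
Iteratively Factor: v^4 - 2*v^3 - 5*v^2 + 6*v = (v - 3)*(v^3 + v^2 - 2*v) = (v - 3)*(v - 1)*(v^2 + 2*v) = v*(v - 3)*(v - 1)*(v + 2)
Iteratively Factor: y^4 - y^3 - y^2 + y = (y - 1)*(y^3 - y) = (y - 1)*(y + 1)*(y^2 - y) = (y - 1)^2*(y + 1)*(y)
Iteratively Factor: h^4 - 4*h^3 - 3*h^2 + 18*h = (h + 2)*(h^3 - 6*h^2 + 9*h) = h*(h + 2)*(h^2 - 6*h + 9) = h*(h - 3)*(h + 2)*(h - 3)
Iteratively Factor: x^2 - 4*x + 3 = (x - 1)*(x - 3)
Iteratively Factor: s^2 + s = (s)*(s + 1)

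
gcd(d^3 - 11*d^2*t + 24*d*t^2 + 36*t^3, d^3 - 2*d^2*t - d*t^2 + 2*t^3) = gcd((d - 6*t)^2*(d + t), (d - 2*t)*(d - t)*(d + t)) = d + t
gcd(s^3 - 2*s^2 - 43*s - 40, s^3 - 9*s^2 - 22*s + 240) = s^2 - 3*s - 40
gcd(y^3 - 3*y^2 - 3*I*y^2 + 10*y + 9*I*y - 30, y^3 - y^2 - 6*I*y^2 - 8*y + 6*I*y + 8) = 1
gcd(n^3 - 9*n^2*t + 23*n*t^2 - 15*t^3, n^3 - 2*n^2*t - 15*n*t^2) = -n + 5*t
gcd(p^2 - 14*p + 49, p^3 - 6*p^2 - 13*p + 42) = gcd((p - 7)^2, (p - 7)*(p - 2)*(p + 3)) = p - 7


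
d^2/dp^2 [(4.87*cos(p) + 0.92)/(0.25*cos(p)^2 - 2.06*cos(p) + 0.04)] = (-0.0342945999370839*cos(p)^5 - 0.308502108772837*cos(p)^4 + 0.261664276513797*cos(p)^3 - 0.442080631829625*cos(p)^2 - 0.362646733002048*cos(p) + 0.968124584802955)/(0.00176050307685235*cos(p)^6 - 0.0435196360597902*cos(p)^5 + 0.35944684260956*cos(p)^4 - 0.998885897316869*cos(p)^3 + 0.0575114948175296*cos(p)^2 - 0.00111410268313061*cos(p) + 7.21102060280421e-6)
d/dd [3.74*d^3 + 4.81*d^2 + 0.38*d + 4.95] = 11.22*d^2 + 9.62*d + 0.38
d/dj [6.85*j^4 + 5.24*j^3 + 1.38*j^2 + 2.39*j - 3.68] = 27.4*j^3 + 15.72*j^2 + 2.76*j + 2.39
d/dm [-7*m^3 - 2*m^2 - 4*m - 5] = -21*m^2 - 4*m - 4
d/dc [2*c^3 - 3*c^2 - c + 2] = 6*c^2 - 6*c - 1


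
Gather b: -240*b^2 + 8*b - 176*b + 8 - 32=-240*b^2 - 168*b - 24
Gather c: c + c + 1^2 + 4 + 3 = 2*c + 8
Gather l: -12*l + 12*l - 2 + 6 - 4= 0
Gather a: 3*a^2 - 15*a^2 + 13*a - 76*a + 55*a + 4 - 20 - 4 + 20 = -12*a^2 - 8*a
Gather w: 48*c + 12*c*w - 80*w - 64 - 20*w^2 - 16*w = 48*c - 20*w^2 + w*(12*c - 96) - 64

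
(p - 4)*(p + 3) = p^2 - p - 12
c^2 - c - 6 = (c - 3)*(c + 2)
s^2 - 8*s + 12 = (s - 6)*(s - 2)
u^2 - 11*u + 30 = (u - 6)*(u - 5)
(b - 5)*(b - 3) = b^2 - 8*b + 15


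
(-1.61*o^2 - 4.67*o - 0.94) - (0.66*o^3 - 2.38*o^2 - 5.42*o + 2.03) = -0.66*o^3 + 0.77*o^2 + 0.75*o - 2.97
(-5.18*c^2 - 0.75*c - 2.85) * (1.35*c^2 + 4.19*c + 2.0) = -6.993*c^4 - 22.7167*c^3 - 17.35*c^2 - 13.4415*c - 5.7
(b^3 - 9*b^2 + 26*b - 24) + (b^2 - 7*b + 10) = b^3 - 8*b^2 + 19*b - 14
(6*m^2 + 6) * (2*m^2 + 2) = 12*m^4 + 24*m^2 + 12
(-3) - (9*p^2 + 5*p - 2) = -9*p^2 - 5*p - 1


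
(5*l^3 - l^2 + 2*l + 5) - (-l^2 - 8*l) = 5*l^3 + 10*l + 5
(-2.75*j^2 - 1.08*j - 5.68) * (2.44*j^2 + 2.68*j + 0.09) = -6.71*j^4 - 10.0052*j^3 - 17.0011*j^2 - 15.3196*j - 0.5112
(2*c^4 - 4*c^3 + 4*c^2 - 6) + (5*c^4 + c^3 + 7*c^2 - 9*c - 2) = 7*c^4 - 3*c^3 + 11*c^2 - 9*c - 8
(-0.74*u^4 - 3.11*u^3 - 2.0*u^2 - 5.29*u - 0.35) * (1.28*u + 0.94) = -0.9472*u^5 - 4.6764*u^4 - 5.4834*u^3 - 8.6512*u^2 - 5.4206*u - 0.329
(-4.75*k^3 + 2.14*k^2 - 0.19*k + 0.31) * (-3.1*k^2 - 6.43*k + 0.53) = 14.725*k^5 + 23.9085*k^4 - 15.6887*k^3 + 1.3949*k^2 - 2.094*k + 0.1643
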